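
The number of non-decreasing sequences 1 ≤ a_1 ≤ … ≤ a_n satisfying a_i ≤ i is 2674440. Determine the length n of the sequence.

14

Such sub-staircase sequences of length n are counted by C_n; 2674440 = C_14.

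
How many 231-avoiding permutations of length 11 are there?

Permutations of [n] avoiding any single length-3 pattern are counted by C_n; here n = 11.
C_11 = C(22,11)/12 = 705432/12 = 58786.

58786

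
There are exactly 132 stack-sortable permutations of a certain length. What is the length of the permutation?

6

Stack-sortable permutations of [n] are counted by C_n; 132 = C_6.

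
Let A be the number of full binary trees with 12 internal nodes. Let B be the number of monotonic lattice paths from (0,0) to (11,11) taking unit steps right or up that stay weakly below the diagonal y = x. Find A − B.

Full binary trees with n internal nodes are counted by C_n; here n = 12. So A = C_12 = 208012.
Monotone paths in an n×n grid that stay weakly below the diagonal are counted by C_n; here n = 11. So B = C_11 = 58786.
A − B = 208012 − 58786 = 149226.

149226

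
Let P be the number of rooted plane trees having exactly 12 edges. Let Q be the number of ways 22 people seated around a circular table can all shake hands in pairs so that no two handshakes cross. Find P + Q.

A rooted plane tree with 12 edges has 13 nodes, and the count is C_12. So P = C_12 = 208012.
With 22 = 2·11 people, non-crossing handshake pairings are non-crossing perfect matchings on a circle, counted by C_11. So Q = C_11 = 58786.
P + Q = 208012 + 58786 = 266798.

266798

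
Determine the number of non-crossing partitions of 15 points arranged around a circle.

9694845

Non-crossing partitions of an n-element set are counted by C_n; here n = 15.
C_15 = 9694845.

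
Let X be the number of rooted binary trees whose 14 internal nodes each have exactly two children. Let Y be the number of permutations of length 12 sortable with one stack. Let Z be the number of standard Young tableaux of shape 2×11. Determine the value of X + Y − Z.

2823666

Full binary trees with n internal nodes are counted by C_n; here n = 14. So X = C_14 = 2674440.
By Knuth's characterisation, the stack-sortable permutations of length 12 are the 231-avoiders, numbering C_12. So Y = C_12 = 208012.
By the hook-length formula (or a Dyck-path bijection), SYT of shape 2×11 number C_11. So Z = C_11 = 58786.
X + Y − Z = 2674440 + 208012 − 58786 = 2823666.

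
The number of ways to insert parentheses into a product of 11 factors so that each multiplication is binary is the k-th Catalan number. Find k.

10

Bracketing 11 factors into binary products is counted by C_{11−1} = C_10.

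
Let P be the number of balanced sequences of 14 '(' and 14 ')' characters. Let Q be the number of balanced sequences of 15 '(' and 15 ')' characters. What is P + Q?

Balanced strings of n pairs of brackets are counted by C_n; here n = 14. So P = C_14 = 2674440.
A balanced arrangement of 15 bracket pairs is a Dyck word of semilength 15, so the count is C_15. So Q = C_15 = 9694845.
P + Q = 2674440 + 9694845 = 12369285.

12369285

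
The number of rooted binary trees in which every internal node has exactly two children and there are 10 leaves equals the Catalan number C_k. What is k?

A full binary tree with L leaves has L−1 internal nodes and is counted by C_{L−1}; L = 10 gives C_9.

9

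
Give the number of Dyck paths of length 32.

35357670

Dyck paths of semilength n (length 2n) are counted by C_n; here n = 16.
C_16 = C_15 · 2(2·15+1)/(15+2) = 9694845 · 62/17 = 35357670.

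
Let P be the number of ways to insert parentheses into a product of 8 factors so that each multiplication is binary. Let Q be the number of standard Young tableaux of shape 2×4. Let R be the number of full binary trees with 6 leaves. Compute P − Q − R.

Parenthesizations of m factors correspond to full binary trees with m leaves, counted by C_{m−1}; m = 8 gives C_7. So P = C_7 = 429.
Standard Young tableaux of shape 2×n are counted by C_n; here n = 4. So Q = C_4 = 14.
Full binary trees with 6 leaves have 6−1 = 5 internal nodes, so there are C_5 of them. So R = C_5 = 42.
P − Q − R = 429 − 14 − 42 = 373.

373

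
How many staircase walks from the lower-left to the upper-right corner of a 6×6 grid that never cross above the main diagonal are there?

Monotone paths in an n×n grid that stay weakly below the diagonal are counted by C_n; here n = 6.
C_6 = 132.

132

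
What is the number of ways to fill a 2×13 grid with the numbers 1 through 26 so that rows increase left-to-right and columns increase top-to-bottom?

Standard Young tableaux of shape 2×n are counted by C_n; here n = 13.
C_13 = C(26,13)/14 = 10400600/14 = 742900.

742900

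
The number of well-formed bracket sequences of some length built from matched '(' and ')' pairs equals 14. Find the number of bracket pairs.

Balanced strings of n bracket-pairs are counted by C_n. The Catalan number equal to 14 is C_4.

4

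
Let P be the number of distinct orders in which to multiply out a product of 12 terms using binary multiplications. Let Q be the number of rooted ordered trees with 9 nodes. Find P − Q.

57356

Ways to associate a product of 12 factors correspond to binary trees on 12 leaves, so the count is C_11. So P = C_11 = 58786.
A rooted plane tree on 9 nodes has 8 edges, and such trees are counted by C_8. So Q = C_8 = 1430.
P − Q = 58786 − 1430 = 57356.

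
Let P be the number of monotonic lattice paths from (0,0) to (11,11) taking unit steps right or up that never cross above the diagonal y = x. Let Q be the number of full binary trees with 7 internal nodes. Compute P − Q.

Monotone paths in an n×n grid that stay weakly below the diagonal are counted by C_n; here n = 11. So P = C_11 = 58786.
Full binary trees with n internal nodes are counted by C_n; here n = 7. So Q = C_7 = 429.
P − Q = 58786 − 429 = 58357.

58357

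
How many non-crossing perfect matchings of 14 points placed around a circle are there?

429

Pairing 14 circle points by 7 non-crossing chords gives C_7 matchings.
C_7 = C(14,7)/8 = 3432/8 = 429.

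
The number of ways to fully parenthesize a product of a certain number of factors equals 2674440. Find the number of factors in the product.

15

Parenthesizations of m factors are counted by C_{m−1}. The Catalan number equal to 2674440 is C_14.
So the index is 14, and the number of factors is 14 + 1 = 15.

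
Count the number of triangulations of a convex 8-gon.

Triangulations of a convex m-gon are counted by C_{m−2}; with m = 8 this is C_6.
C_6 = C(12,6)/7 = 924/7 = 132.

132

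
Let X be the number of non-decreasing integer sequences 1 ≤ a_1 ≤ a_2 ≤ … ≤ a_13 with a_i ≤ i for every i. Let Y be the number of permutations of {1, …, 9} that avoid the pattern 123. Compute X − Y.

Weakly increasing sequences with a_i ≤ i biject with Dyck paths of semilength 13, so there are C_13. So X = C_13 = 742900.
Permutations of [n] avoiding any single length-3 pattern are counted by C_n; here n = 9. So Y = C_9 = 4862.
X − Y = 742900 − 4862 = 738038.

738038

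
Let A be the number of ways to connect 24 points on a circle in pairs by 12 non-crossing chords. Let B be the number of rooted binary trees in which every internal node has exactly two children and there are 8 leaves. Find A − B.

207583

Pairing 24 circle points by 12 non-crossing chords gives C_12 matchings. So A = C_12 = 208012.
Full binary trees with 8 leaves have 8−1 = 7 internal nodes, so there are C_7 of them. So B = C_7 = 429.
A − B = 208012 − 429 = 207583.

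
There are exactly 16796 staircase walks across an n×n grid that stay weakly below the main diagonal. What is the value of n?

Such diagonal-avoiding paths in an n×n grid are counted by C_n. The Catalan number equal to 16796 is C_10.

10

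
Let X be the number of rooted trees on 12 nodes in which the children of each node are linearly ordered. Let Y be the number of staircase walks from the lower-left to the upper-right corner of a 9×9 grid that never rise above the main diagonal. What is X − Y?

Rooted ordered (plane) trees on m nodes have m−1 edges and are counted by C_{m−1}; m = 12 gives C_11. So X = C_11 = 58786.
Monotone paths in an n×n grid that stay weakly below the diagonal are counted by C_n; here n = 9. So Y = C_9 = 4862.
X − Y = 58786 − 4862 = 53924.

53924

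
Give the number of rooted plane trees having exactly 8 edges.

1430

A rooted plane tree with 8 edges has 9 nodes, and the count is C_8.
C_8 = C(16,8)/9 = 12870/9 = 1430.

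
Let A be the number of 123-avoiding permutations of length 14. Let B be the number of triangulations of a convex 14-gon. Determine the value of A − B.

2466428

For any fixed pattern of length 3, the pattern-avoiding permutations of [14] number C_14. So A = C_14 = 2674440.
A convex 14-gon is triangulated into 12 triangles, and the number of such triangulations is the Catalan number C_{14−2} = C_12. So B = C_12 = 208012.
A − B = 2674440 − 208012 = 2466428.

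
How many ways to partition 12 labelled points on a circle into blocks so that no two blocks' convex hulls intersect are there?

The non-crossing partitions of [12] form a lattice of size C_12.
C_12 = C_11 · 2(2·11+1)/(11+2) = 58786 · 46/13 = 208012.

208012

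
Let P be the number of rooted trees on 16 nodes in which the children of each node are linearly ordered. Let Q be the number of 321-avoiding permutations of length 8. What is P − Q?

9693415

A rooted plane tree on 16 nodes has 15 edges, and such trees are counted by C_15. So P = C_15 = 9694845.
For any fixed pattern of length 3, the pattern-avoiding permutations of [8] number C_8. So Q = C_8 = 1430.
P − Q = 9694845 − 1430 = 9693415.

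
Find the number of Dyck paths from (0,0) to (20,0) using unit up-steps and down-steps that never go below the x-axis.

16796

Dyck paths of semilength n (length 2n) are counted by C_n; here n = 10.
C_10 = C(20,10)/11 = 184756/11 = 16796.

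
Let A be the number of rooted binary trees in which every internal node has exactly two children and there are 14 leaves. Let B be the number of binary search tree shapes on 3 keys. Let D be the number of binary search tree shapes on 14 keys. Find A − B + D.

3417335

A full binary tree with L leaves has L−1 internal nodes and is counted by C_{L−1}; L = 14 gives C_13. So A = C_13 = 742900.
Binary trees (left/right distinguished) on n nodes are counted by C_n; here n = 3. So B = C_3 = 5.
Binary trees (left/right distinguished) on n nodes are counted by C_n; here n = 14. So D = C_14 = 2674440.
A − B + D = 742900 − 5 + 2674440 = 3417335.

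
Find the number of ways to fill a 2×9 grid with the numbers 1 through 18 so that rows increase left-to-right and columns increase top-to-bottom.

4862

Standard Young tableaux of shape 2×n are counted by C_n; here n = 9.
C_9 = C_8 · 2(2·8+1)/(8+2) = 1430 · 34/10 = 4862.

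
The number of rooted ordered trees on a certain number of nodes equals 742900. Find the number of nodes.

14

Rooted ordered trees on m nodes are counted by C_{m−1}, and C_13 = 742900.
So the index is 13, and the number of nodes is 13 + 1 = 14.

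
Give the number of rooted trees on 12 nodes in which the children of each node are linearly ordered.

A rooted plane tree on 12 nodes has 11 edges, and such trees are counted by C_11.
C_11 = C(22,11)/12 = 705432/12 = 58786.

58786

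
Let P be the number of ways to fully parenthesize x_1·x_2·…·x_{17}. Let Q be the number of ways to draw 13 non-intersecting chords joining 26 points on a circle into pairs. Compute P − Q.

Parenthesizations of m factors correspond to full binary trees with m leaves, counted by C_{m−1}; m = 17 gives C_16. So P = C_16 = 35357670.
Pairing 26 circle points by 13 non-crossing chords gives C_13 matchings. So Q = C_13 = 742900.
P − Q = 35357670 − 742900 = 34614770.

34614770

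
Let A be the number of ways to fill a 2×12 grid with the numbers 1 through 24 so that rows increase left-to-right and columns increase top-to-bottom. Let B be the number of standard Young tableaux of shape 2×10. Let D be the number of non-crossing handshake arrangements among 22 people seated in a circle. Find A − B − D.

132430

Standard Young tableaux of shape 2×n are counted by C_n; here n = 12. So A = C_12 = 208012.
Standard Young tableaux of shape 2×n are counted by C_n; here n = 10. So B = C_10 = 16796.
Non-crossing handshake pairings of 2n people are counted by C_n; 22 people gives n = 11. So D = C_11 = 58786.
A − B − D = 208012 − 16796 − 58786 = 132430.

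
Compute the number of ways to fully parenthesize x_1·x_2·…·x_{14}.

Bracketing 14 factors into binary products is counted by C_{14−1} = C_13.
C_13 = C(26,13)/14 = 10400600/14 = 742900.

742900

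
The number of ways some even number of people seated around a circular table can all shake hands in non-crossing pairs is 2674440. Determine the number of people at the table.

28

Non-crossing handshake pairings of 2n people are counted by C_n; 2674440 = C_14.
So n = 14, and there are 2n = 28 people.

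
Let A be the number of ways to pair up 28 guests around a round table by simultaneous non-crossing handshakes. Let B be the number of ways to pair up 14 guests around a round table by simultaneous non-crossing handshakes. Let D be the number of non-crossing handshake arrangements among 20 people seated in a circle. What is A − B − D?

With 28 = 2·14 people, non-crossing handshake pairings are non-crossing perfect matchings on a circle, counted by C_14. So A = C_14 = 2674440.
With 14 = 2·7 people, non-crossing handshake pairings are non-crossing perfect matchings on a circle, counted by C_7. So B = C_7 = 429.
With 20 = 2·10 people, non-crossing handshake pairings are non-crossing perfect matchings on a circle, counted by C_10. So D = C_10 = 16796.
A − B − D = 2674440 − 429 − 16796 = 2657215.

2657215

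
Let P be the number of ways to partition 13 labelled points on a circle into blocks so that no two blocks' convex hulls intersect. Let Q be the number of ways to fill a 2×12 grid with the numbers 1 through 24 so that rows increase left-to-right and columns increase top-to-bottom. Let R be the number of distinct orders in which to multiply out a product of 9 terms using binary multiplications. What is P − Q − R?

Non-crossing partitions of an n-element set are counted by C_n; here n = 13. So P = C_13 = 742900.
Standard Young tableaux of shape 2×n are counted by C_n; here n = 12. So Q = C_12 = 208012.
Parenthesizations of m factors correspond to full binary trees with m leaves, counted by C_{m−1}; m = 9 gives C_8. So R = C_8 = 1430.
P − Q − R = 742900 − 208012 − 1430 = 533458.

533458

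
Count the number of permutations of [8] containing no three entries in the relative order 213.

1430

For any fixed pattern of length 3, the pattern-avoiding permutations of [8] number C_8.
C_8 = C_7 · 2(2·7+1)/(7+2) = 429 · 30/9 = 1430.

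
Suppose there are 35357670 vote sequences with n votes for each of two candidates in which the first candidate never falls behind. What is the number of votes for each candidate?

16

Such ballot sequences with n votes each are counted by C_n. The Catalan number equal to 35357670 is C_16.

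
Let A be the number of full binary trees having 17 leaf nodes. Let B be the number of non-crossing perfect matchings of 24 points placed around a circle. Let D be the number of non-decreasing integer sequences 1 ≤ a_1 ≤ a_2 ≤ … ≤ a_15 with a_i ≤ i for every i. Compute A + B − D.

Full binary trees with 17 leaves have 17−1 = 16 internal nodes, so there are C_16 of them. So A = C_16 = 35357670.
Pairing 24 circle points by 12 non-crossing chords gives C_12 matchings. So B = C_12 = 208012.
Such sub-staircase sequences of length n are counted by C_n; here n = 15. So D = C_15 = 9694845.
A + B − D = 35357670 + 208012 − 9694845 = 25870837.

25870837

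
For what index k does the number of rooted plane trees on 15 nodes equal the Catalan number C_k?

14

Rooted ordered (plane) trees on m nodes have m−1 edges and are counted by C_{m−1}; m = 15 gives C_14.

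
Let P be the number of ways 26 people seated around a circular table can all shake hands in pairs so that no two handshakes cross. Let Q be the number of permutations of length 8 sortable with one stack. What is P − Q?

741470

With 26 = 2·13 people, non-crossing handshake pairings are non-crossing perfect matchings on a circle, counted by C_13. So P = C_13 = 742900.
By Knuth's characterisation, the stack-sortable permutations of length 8 are the 231-avoiders, numbering C_8. So Q = C_8 = 1430.
P − Q = 742900 − 1430 = 741470.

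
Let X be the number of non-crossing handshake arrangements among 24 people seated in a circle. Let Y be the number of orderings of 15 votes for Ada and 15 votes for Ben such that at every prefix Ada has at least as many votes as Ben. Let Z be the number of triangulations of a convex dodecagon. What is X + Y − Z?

Non-crossing handshake pairings of 2n people are counted by C_n; 24 people gives n = 12. So X = C_12 = 208012.
Ballot sequences with n votes each where one side never trails are Dyck words, counted by C_n; here n = 15. So Y = C_15 = 9694845.
The number of triangulations of a 12-gon is the Catalan number C_10 (index = sides − 2). So Z = C_10 = 16796.
X + Y − Z = 208012 + 9694845 − 16796 = 9886061.

9886061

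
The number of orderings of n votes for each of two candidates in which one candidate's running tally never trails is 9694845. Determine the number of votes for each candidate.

15

Such ballot sequences with n votes each are counted by C_n; 9694845 = C_15.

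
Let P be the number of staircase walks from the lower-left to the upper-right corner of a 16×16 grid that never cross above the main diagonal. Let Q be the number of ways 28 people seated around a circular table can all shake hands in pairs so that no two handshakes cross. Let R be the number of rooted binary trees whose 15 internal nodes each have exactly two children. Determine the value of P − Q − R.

22988385

Monotone paths in an n×n grid that stay weakly below the diagonal are counted by C_n; here n = 16. So P = C_16 = 35357670.
Non-crossing handshake pairings of 2n people are counted by C_n; 28 people gives n = 14. So Q = C_14 = 2674440.
The number of full binary trees on 15 internal nodes is the Catalan number C_15. So R = C_15 = 9694845.
P − Q − R = 35357670 − 2674440 − 9694845 = 22988385.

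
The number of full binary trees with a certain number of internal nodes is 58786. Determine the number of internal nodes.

Full binary trees with n internal nodes are counted by C_n; 58786 = C_11.

11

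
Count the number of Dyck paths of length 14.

429

Paths of 7 up- and 7 down-steps that never dip below the axis are Dyck paths; their count is C_7.
C_7 = C(14,7)/8 = 3432/8 = 429.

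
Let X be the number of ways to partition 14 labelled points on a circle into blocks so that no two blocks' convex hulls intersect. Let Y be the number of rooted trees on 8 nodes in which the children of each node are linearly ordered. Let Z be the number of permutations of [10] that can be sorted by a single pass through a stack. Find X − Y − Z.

2657215

Non-crossing partitions of an n-element set are counted by C_n; here n = 14. So X = C_14 = 2674440.
Rooted ordered (plane) trees on m nodes have m−1 edges and are counted by C_{m−1}; m = 8 gives C_7. So Y = C_7 = 429.
By Knuth's characterisation, the stack-sortable permutations of length 10 are the 231-avoiders, numbering C_10. So Z = C_10 = 16796.
X − Y − Z = 2674440 − 429 − 16796 = 2657215.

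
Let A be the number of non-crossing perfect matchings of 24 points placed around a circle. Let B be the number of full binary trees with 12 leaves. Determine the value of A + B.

Pairing 24 circle points by 12 non-crossing chords gives C_12 matchings. So A = C_12 = 208012.
Full binary trees with 12 leaves have 12−1 = 11 internal nodes, so there are C_11 of them. So B = C_11 = 58786.
A + B = 208012 + 58786 = 266798.

266798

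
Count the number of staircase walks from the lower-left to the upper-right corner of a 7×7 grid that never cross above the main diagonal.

Monotone paths in an n×n grid that stay weakly below the diagonal are counted by C_n; here n = 7.
C_7 = C_6 · 2(2·6+1)/(6+2) = 132 · 26/8 = 429.

429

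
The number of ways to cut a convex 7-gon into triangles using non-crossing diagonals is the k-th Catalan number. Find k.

5

Triangulations of a convex m-gon are counted by C_{m−2}; with m = 7 this is C_5.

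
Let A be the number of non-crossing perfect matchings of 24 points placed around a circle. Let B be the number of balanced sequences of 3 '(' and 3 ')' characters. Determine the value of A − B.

208007

Pairing 24 circle points by 12 non-crossing chords gives C_12 matchings. So A = C_12 = 208012.
A balanced arrangement of 3 bracket pairs is a Dyck word of semilength 3, so the count is C_3. So B = C_3 = 5.
A − B = 208012 − 5 = 208007.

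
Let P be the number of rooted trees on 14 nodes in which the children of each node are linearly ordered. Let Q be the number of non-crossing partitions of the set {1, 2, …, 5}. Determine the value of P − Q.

A rooted plane tree on 14 nodes has 13 edges, and such trees are counted by C_13. So P = C_13 = 742900.
Non-crossing partitions of an n-element set are counted by C_n; here n = 5. So Q = C_5 = 42.
P − Q = 742900 − 42 = 742858.

742858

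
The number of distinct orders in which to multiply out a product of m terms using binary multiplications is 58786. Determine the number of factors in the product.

Parenthesizations of m factors are counted by C_{m−1}; 58786 = C_11.
So the index is 11, and the number of factors is 11 + 1 = 12.

12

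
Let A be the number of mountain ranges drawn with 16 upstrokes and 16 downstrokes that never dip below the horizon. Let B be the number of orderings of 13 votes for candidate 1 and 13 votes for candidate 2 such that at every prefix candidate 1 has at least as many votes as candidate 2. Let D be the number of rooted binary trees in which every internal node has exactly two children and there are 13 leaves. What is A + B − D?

A Dyck path with 16 up-steps and 16 down-steps has semilength 16, so there are C_16 of them. So A = C_16 = 35357670.
Ballot sequences with n votes each where one side never trails are Dyck words, counted by C_n; here n = 13. So B = C_13 = 742900.
Full binary trees with 13 leaves have 13−1 = 12 internal nodes, so there are C_12 of them. So D = C_12 = 208012.
A + B − D = 35357670 + 742900 − 208012 = 35892558.

35892558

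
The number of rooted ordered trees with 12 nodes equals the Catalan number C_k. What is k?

11

Rooted ordered (plane) trees on m nodes have m−1 edges and are counted by C_{m−1}; m = 12 gives C_11.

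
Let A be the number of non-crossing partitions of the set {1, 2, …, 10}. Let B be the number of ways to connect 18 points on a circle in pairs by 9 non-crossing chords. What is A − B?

11934

The non-crossing partitions of [10] form a lattice of size C_10. So A = C_10 = 16796.
Pairing 18 circle points by 9 non-crossing chords gives C_9 matchings. So B = C_9 = 4862.
A − B = 16796 − 4862 = 11934.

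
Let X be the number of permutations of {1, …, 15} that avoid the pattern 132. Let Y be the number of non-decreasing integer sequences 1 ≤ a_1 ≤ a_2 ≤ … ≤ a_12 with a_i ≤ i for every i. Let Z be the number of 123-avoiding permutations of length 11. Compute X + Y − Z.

For any fixed pattern of length 3, the pattern-avoiding permutations of [15] number C_15. So X = C_15 = 9694845.
Such sub-staircase sequences of length n are counted by C_n; here n = 12. So Y = C_12 = 208012.
For any fixed pattern of length 3, the pattern-avoiding permutations of [11] number C_11. So Z = C_11 = 58786.
X + Y − Z = 9694845 + 208012 − 58786 = 9844071.

9844071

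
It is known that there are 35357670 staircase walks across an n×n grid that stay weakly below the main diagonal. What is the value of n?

16

Such diagonal-avoiding paths in an n×n grid are counted by C_n; 35357670 = C_16.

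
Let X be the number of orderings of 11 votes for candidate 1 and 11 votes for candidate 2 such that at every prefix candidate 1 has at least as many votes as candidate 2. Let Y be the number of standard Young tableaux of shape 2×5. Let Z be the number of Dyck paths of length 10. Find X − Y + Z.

58786

Ballot sequences with n votes each where one side never trails are Dyck words, counted by C_n; here n = 11. So X = C_11 = 58786.
Standard Young tableaux of shape 2×n are counted by C_n; here n = 5. So Y = C_5 = 42.
Dyck paths of semilength n (length 2n) are counted by C_n; here n = 5. So Z = C_5 = 42.
X − Y + Z = 58786 − 42 + 42 = 58786.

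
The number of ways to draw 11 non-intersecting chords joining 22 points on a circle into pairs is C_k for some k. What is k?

Non-crossing perfect matchings of 2n points on a circle are counted by C_n; with 22 points, n = 11.

11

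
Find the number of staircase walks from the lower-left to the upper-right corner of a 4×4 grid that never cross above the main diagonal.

14

Monotone paths in an n×n grid that stay weakly below the diagonal are counted by C_n; here n = 4.
C_4 = C_3 · 2(2·3+1)/(3+2) = 5 · 14/5 = 14.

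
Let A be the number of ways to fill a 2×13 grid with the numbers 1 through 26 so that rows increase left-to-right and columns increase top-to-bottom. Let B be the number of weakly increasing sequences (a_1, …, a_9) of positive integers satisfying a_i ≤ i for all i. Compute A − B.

738038

By the hook-length formula (or a Dyck-path bijection), SYT of shape 2×13 number C_13. So A = C_13 = 742900.
Such sub-staircase sequences of length n are counted by C_n; here n = 9. So B = C_9 = 4862.
A − B = 742900 − 4862 = 738038.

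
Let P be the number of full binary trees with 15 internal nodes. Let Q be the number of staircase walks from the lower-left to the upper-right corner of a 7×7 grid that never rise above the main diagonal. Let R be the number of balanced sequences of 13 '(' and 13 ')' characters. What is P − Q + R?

The number of full binary trees on 15 internal nodes is the Catalan number C_15. So P = C_15 = 9694845.
Monotone paths in an n×n grid that stay weakly below the diagonal are counted by C_n; here n = 7. So Q = C_7 = 429.
Balanced strings of n pairs of brackets are counted by C_n; here n = 13. So R = C_13 = 742900.
P − Q + R = 9694845 − 429 + 742900 = 10437316.

10437316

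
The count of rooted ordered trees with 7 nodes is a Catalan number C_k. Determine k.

A rooted plane tree on 7 nodes has 6 edges, and such trees are counted by C_6.

6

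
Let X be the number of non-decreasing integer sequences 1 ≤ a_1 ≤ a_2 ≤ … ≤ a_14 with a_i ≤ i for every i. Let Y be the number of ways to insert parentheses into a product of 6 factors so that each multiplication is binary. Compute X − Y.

2674398

Weakly increasing sequences with a_i ≤ i biject with Dyck paths of semilength 14, so there are C_14. So X = C_14 = 2674440.
Parenthesizations of m factors correspond to full binary trees with m leaves, counted by C_{m−1}; m = 6 gives C_5. So Y = C_5 = 42.
X − Y = 2674440 − 42 = 2674398.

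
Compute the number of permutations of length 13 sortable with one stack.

Stack-sortable permutations are exactly the 231-avoiding ones, counted by C_n; here n = 13.
C_13 = C_12 · 2(2·12+1)/(12+2) = 208012 · 50/14 = 742900.

742900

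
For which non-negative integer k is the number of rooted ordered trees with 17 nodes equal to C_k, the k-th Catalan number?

16

Rooted ordered (plane) trees on m nodes have m−1 edges and are counted by C_{m−1}; m = 17 gives C_16.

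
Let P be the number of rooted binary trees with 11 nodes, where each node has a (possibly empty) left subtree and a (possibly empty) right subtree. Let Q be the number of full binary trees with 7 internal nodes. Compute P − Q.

Binary trees (left/right distinguished) on n nodes are counted by C_n; here n = 11. So P = C_11 = 58786.
Full binary trees with n internal nodes are counted by C_n; here n = 7. So Q = C_7 = 429.
P − Q = 58786 − 429 = 58357.

58357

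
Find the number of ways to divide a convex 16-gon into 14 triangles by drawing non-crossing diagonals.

2674440

The number of triangulations of a 16-gon is the Catalan number C_14 (index = sides − 2).
C_14 = C(28,14)/15 = 40116600/15 = 2674440.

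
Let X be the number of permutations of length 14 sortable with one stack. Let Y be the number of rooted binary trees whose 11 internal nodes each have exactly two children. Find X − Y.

2615654

By Knuth's characterisation, the stack-sortable permutations of length 14 are the 231-avoiders, numbering C_14. So X = C_14 = 2674440.
The number of full binary trees on 11 internal nodes is the Catalan number C_11. So Y = C_11 = 58786.
X − Y = 2674440 − 58786 = 2615654.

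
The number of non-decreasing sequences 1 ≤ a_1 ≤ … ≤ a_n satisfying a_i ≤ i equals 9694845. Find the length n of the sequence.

Such sub-staircase sequences of length n are counted by C_n. The Catalan number equal to 9694845 is C_15.

15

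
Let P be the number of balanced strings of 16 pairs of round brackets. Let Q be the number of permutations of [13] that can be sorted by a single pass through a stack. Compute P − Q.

Balanced strings of n pairs of brackets are counted by C_n; here n = 16. So P = C_16 = 35357670.
By Knuth's characterisation, the stack-sortable permutations of length 13 are the 231-avoiders, numbering C_13. So Q = C_13 = 742900.
P − Q = 35357670 − 742900 = 34614770.

34614770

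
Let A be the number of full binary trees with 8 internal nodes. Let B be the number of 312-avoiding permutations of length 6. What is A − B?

1298

Full binary trees with n internal nodes are counted by C_n; here n = 8. So A = C_8 = 1430.
For any fixed pattern of length 3, the pattern-avoiding permutations of [6] number C_6. So B = C_6 = 132.
A − B = 1430 − 132 = 1298.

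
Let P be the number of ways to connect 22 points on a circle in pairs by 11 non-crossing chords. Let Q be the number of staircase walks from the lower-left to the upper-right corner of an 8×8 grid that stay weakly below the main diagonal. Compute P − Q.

57356

Non-crossing perfect matchings of 2n points on a circle are counted by C_n; with 22 points, n = 11. So P = C_11 = 58786.
Monotone paths in an n×n grid that stay weakly below the diagonal are counted by C_n; here n = 8. So Q = C_8 = 1430.
P − Q = 58786 − 1430 = 57356.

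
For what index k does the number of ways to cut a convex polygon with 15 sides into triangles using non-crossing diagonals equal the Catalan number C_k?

13

Triangulations of a convex m-gon are counted by C_{m−2}; with m = 15 this is C_13.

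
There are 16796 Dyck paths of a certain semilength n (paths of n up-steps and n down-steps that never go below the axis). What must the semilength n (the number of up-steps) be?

Dyck paths of semilength n are counted by C_n; 16796 = C_10.

10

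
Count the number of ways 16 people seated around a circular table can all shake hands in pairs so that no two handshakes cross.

1430

With 16 = 2·8 people, non-crossing handshake pairings are non-crossing perfect matchings on a circle, counted by C_8.
C_8 = C(16,8)/9 = 12870/9 = 1430.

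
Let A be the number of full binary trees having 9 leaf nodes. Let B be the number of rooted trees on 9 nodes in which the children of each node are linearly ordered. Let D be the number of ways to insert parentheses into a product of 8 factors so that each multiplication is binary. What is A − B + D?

429

A full binary tree with L leaves has L−1 internal nodes and is counted by C_{L−1}; L = 9 gives C_8. So A = C_8 = 1430.
Rooted ordered (plane) trees on m nodes have m−1 edges and are counted by C_{m−1}; m = 9 gives C_8. So B = C_8 = 1430.
Parenthesizations of m factors correspond to full binary trees with m leaves, counted by C_{m−1}; m = 8 gives C_7. So D = C_7 = 429.
A − B + D = 1430 − 1430 + 429 = 429.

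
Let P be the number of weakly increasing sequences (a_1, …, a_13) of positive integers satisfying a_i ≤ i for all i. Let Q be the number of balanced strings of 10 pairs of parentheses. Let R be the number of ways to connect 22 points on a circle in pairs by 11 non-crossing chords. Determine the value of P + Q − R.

Weakly increasing sequences with a_i ≤ i biject with Dyck paths of semilength 13, so there are C_13. So P = C_13 = 742900.
Balanced strings of n pairs of brackets are counted by C_n; here n = 10. So Q = C_10 = 16796.
Pairing 22 circle points by 11 non-crossing chords gives C_11 matchings. So R = C_11 = 58786.
P + Q − R = 742900 + 16796 − 58786 = 700910.

700910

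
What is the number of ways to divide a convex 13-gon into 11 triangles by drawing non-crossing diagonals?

Triangulations of a convex m-gon are counted by C_{m−2}; with m = 13 this is C_11.
C_11 = C(22,11)/12 = 705432/12 = 58786.

58786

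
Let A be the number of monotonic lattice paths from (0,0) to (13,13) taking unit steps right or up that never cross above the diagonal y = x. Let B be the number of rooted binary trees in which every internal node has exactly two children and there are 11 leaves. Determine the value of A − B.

Sub-diagonal monotone paths from (0,0) to (13,13) biject with Dyck paths of semilength 13, giving C_13. So A = C_13 = 742900.
A full binary tree with L leaves has L−1 internal nodes and is counted by C_{L−1}; L = 11 gives C_10. So B = C_10 = 16796.
A − B = 742900 − 16796 = 726104.

726104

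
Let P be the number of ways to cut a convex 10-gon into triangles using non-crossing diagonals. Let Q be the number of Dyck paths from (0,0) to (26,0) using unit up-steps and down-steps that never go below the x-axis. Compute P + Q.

The number of triangulations of a 10-gon is the Catalan number C_8 (index = sides − 2). So P = C_8 = 1430.
Paths of 13 up- and 13 down-steps that never dip below the axis are Dyck paths; their count is C_13. So Q = C_13 = 742900.
P + Q = 1430 + 742900 = 744330.

744330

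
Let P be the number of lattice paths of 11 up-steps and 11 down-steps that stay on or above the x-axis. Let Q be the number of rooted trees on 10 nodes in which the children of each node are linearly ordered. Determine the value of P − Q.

53924

A Dyck path with 11 up-steps and 11 down-steps has semilength 11, so there are C_11 of them. So P = C_11 = 58786.
Rooted ordered (plane) trees on m nodes have m−1 edges and are counted by C_{m−1}; m = 10 gives C_9. So Q = C_9 = 4862.
P − Q = 58786 − 4862 = 53924.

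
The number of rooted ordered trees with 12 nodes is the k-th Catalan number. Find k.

11

A rooted plane tree on 12 nodes has 11 edges, and such trees are counted by C_11.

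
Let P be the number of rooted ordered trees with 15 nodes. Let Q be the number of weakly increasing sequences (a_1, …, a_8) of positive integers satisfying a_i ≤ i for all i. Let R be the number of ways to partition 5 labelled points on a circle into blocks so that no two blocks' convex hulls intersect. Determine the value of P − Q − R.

2672968

Rooted ordered (plane) trees on m nodes have m−1 edges and are counted by C_{m−1}; m = 15 gives C_14. So P = C_14 = 2674440.
Such sub-staircase sequences of length n are counted by C_n; here n = 8. So Q = C_8 = 1430.
Non-crossing partitions of an n-element set are counted by C_n; here n = 5. So R = C_5 = 42.
P − Q − R = 2674440 − 1430 − 42 = 2672968.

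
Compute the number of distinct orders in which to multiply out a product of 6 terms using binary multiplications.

42

Parenthesizations of m factors correspond to full binary trees with m leaves, counted by C_{m−1}; m = 6 gives C_5.
C_5 = C(10,5)/6 = 252/6 = 42.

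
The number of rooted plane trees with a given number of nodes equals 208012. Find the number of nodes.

13

Rooted ordered trees on m nodes are counted by C_{m−1}, and C_12 = 208012.
So the index is 12, and the number of nodes is 12 + 1 = 13.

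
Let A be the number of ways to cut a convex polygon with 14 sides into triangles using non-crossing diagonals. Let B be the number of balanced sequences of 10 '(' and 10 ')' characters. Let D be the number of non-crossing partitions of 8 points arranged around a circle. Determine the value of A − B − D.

Triangulations of a convex m-gon are counted by C_{m−2}; with m = 14 this is C_12. So A = C_12 = 208012.
A balanced arrangement of 10 bracket pairs is a Dyck word of semilength 10, so the count is C_10. So B = C_10 = 16796.
Non-crossing partitions of an n-element set are counted by C_n; here n = 8. So D = C_8 = 1430.
A − B − D = 208012 − 16796 − 1430 = 189786.

189786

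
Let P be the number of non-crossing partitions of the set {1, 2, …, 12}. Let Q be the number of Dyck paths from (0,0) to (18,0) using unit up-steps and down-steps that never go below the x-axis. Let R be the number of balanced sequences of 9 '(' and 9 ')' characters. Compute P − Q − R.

198288

The non-crossing partitions of [12] form a lattice of size C_12. So P = C_12 = 208012.
A Dyck path with 9 up-steps and 9 down-steps has semilength 9, so there are C_9 of them. So Q = C_9 = 4862.
A balanced arrangement of 9 bracket pairs is a Dyck word of semilength 9, so the count is C_9. So R = C_9 = 4862.
P − Q − R = 208012 − 4862 − 4862 = 198288.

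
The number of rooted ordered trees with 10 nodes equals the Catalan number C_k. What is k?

A rooted plane tree on 10 nodes has 9 edges, and such trees are counted by C_9.

9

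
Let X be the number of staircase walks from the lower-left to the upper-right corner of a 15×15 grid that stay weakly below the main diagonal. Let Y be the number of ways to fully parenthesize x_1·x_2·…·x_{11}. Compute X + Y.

9711641

Monotone paths in an n×n grid that stay weakly below the diagonal are counted by C_n; here n = 15. So X = C_15 = 9694845.
Parenthesizations of m factors correspond to full binary trees with m leaves, counted by C_{m−1}; m = 11 gives C_10. So Y = C_10 = 16796.
X + Y = 9694845 + 16796 = 9711641.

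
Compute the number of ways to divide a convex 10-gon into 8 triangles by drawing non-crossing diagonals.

A convex 10-gon is triangulated into 8 triangles, and the number of such triangulations is the Catalan number C_{10−2} = C_8.
C_8 = C(16,8)/9 = 12870/9 = 1430.

1430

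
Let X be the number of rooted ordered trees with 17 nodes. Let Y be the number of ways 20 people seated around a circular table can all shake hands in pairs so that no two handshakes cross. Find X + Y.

A rooted plane tree on 17 nodes has 16 edges, and such trees are counted by C_16. So X = C_16 = 35357670.
With 20 = 2·10 people, non-crossing handshake pairings are non-crossing perfect matchings on a circle, counted by C_10. So Y = C_10 = 16796.
X + Y = 35357670 + 16796 = 35374466.

35374466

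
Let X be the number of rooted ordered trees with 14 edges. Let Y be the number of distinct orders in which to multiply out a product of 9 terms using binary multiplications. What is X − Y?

2673010

Rooted ordered trees with n edges are counted by C_n; here n = 14. So X = C_14 = 2674440.
Ways to associate a product of 9 factors correspond to binary trees on 9 leaves, so the count is C_8. So Y = C_8 = 1430.
X − Y = 2674440 − 1430 = 2673010.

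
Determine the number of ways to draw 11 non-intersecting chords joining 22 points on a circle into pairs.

Pairing 22 circle points by 11 non-crossing chords gives C_11 matchings.
C_11 = C(22,11)/12 = 705432/12 = 58786.

58786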